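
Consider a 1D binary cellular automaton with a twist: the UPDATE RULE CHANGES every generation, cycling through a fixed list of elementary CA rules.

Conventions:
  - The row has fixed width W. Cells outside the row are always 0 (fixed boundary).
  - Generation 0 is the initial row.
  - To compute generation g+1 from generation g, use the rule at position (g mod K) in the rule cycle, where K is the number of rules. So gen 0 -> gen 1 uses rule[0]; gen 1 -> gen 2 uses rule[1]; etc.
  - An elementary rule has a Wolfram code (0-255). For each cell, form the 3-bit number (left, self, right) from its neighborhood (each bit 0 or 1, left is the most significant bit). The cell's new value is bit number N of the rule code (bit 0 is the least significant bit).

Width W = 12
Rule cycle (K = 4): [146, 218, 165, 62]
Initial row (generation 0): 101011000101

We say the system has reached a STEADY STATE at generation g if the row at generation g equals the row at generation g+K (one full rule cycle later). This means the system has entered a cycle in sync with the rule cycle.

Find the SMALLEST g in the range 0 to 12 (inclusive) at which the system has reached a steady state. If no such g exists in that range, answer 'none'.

Gen 0: 101011000101
Gen 1 (rule 146): 000000101000
Gen 2 (rule 218): 000001000100
Gen 3 (rule 165): 111101010101
Gen 4 (rule 62): 100011111111
Gen 5 (rule 146): 010101111110
Gen 6 (rule 218): 100001111111
Gen 7 (rule 165): 101100111110
Gen 8 (rule 62): 111011100001
Gen 9 (rule 146): 010001010010
Gen 10 (rule 218): 101010001101
Gen 11 (rule 165): 111110100011
Gen 12 (rule 62): 100001110110
Gen 13 (rule 146): 010010100001
Gen 14 (rule 218): 101100010010
Gen 15 (rule 165): 110001010010
Gen 16 (rule 62): 101011111111

Answer: none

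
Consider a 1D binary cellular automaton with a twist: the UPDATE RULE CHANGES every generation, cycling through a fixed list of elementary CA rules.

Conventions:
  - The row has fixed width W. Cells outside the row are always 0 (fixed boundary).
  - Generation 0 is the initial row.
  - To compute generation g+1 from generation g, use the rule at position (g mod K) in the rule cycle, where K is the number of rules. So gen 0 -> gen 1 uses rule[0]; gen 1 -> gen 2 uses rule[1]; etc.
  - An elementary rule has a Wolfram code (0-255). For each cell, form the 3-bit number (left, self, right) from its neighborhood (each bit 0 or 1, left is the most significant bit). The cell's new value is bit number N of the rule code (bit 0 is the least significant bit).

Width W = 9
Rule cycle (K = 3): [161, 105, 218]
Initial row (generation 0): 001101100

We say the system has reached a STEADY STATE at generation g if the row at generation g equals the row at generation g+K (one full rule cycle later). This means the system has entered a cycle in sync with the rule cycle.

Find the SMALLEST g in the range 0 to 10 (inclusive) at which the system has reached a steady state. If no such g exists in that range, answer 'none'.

Gen 0: 001101100
Gen 1 (rule 161): 100010001
Gen 2 (rule 105): 001000100
Gen 3 (rule 218): 010101010
Gen 4 (rule 161): 001010100
Gen 5 (rule 105): 100101001
Gen 6 (rule 218): 011000110
Gen 7 (rule 161): 000010000
Gen 8 (rule 105): 111000111
Gen 9 (rule 218): 111101111
Gen 10 (rule 161): 011010110
Gen 11 (rule 105): 011101110
Gen 12 (rule 218): 111101111
Gen 13 (rule 161): 011010110

Answer: 9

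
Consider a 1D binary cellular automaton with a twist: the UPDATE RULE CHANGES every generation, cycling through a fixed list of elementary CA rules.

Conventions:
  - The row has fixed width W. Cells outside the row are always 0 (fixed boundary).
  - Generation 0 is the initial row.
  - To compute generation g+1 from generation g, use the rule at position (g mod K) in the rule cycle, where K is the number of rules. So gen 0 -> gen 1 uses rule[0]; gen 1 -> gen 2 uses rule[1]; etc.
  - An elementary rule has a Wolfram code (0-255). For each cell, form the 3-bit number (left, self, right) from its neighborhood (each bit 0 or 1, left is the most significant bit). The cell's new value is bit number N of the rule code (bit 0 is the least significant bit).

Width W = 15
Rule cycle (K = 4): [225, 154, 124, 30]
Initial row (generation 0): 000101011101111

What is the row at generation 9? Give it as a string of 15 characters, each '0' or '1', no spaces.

Gen 0: 000101011101111
Gen 1 (rule 225): 110010101110111
Gen 2 (rule 154): 101100001100110
Gen 3 (rule 124): 111110001110111
Gen 4 (rule 30): 100001011000100
Gen 5 (rule 225): 001100101010001
Gen 6 (rule 154): 011011000001010
Gen 7 (rule 124): 011111100001111
Gen 8 (rule 30): 110000010011000
Gen 9 (rule 225): 010111000001011

Answer: 010111000001011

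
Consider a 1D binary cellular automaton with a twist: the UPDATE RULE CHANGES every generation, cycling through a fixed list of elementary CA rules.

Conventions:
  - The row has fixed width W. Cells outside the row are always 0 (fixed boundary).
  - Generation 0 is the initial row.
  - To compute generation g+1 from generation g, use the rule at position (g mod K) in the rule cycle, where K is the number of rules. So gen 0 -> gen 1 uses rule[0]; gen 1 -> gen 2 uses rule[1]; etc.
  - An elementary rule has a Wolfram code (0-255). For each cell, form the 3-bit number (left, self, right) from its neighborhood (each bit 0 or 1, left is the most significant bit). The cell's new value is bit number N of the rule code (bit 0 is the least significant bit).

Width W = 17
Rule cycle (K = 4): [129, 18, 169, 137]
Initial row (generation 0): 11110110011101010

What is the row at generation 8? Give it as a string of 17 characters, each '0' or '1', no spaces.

Gen 0: 11110110011101010
Gen 1 (rule 129): 01100000001000000
Gen 2 (rule 18): 10010000010100000
Gen 3 (rule 169): 00000111001001111
Gen 4 (rule 137): 11110110000001110
Gen 5 (rule 129): 01100000111100100
Gen 6 (rule 18): 10010001000011010
Gen 7 (rule 169): 00000100011010100
Gen 8 (rule 137): 11110001010000001

Answer: 11110001010000001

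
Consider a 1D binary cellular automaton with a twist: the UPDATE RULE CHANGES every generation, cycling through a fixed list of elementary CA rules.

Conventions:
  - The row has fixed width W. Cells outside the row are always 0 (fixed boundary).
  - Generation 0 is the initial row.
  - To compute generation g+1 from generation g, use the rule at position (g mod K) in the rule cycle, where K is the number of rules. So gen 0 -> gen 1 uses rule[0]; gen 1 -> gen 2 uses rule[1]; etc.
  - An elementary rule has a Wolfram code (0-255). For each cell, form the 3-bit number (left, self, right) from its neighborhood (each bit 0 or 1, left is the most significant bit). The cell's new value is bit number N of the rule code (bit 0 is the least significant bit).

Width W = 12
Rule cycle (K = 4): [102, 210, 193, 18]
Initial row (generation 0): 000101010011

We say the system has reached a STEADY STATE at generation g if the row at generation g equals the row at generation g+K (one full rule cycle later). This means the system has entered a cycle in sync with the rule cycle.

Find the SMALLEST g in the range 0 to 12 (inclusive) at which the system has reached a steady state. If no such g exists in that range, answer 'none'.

Gen 0: 000101010011
Gen 1 (rule 102): 001111110101
Gen 2 (rule 210): 010111110000
Gen 3 (rule 193): 000011110111
Gen 4 (rule 18): 000100000000
Gen 5 (rule 102): 001100000000
Gen 6 (rule 210): 010110000000
Gen 7 (rule 193): 000010111111
Gen 8 (rule 18): 000100000000
Gen 9 (rule 102): 001100000000
Gen 10 (rule 210): 010110000000
Gen 11 (rule 193): 000010111111
Gen 12 (rule 18): 000100000000
Gen 13 (rule 102): 001100000000
Gen 14 (rule 210): 010110000000
Gen 15 (rule 193): 000010111111
Gen 16 (rule 18): 000100000000

Answer: 4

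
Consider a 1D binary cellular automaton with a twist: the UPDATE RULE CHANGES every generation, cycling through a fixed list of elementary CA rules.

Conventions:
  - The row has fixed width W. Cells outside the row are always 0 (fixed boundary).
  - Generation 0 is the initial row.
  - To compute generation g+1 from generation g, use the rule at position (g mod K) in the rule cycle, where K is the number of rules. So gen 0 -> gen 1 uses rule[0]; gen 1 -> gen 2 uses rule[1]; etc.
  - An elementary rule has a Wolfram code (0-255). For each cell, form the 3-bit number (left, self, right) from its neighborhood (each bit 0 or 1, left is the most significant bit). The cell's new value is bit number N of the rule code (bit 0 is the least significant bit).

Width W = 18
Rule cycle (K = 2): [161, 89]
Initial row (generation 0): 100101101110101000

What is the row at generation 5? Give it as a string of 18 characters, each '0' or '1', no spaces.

Answer: 100110100110000000

Derivation:
Gen 0: 100101101110101000
Gen 1 (rule 161): 000010010101010011
Gen 2 (rule 89): 111001000000001011
Gen 3 (rule 161): 010000011111100100
Gen 4 (rule 89): 001111010000110011
Gen 5 (rule 161): 100110100110000000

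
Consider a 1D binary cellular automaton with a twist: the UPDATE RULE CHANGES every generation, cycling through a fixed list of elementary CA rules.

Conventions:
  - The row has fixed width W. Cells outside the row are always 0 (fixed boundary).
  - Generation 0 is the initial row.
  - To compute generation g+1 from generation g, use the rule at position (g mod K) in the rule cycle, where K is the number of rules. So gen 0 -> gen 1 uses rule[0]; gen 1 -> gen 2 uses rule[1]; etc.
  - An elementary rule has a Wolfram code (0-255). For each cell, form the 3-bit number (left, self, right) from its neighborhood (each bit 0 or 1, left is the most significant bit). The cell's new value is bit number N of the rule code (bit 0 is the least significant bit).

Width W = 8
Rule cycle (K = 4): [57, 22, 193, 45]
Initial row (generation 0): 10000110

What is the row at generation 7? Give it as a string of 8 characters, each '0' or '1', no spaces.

Gen 0: 10000110
Gen 1 (rule 57): 01110101
Gen 2 (rule 22): 10000101
Gen 3 (rule 193): 00110000
Gen 4 (rule 45): 10100111
Gen 5 (rule 57): 01010100
Gen 6 (rule 22): 11010110
Gen 7 (rule 193): 01000010

Answer: 01000010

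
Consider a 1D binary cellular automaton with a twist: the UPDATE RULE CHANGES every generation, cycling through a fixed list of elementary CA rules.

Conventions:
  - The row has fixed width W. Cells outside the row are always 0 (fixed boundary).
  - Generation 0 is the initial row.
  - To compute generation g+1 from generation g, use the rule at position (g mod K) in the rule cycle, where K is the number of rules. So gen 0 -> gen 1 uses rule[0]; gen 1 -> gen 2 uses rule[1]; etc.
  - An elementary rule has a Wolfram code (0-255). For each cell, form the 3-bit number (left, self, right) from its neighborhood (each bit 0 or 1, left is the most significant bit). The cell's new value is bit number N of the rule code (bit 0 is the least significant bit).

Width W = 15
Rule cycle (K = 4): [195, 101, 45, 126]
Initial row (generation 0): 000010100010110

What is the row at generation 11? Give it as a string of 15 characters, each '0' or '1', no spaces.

Answer: 111111111111010

Derivation:
Gen 0: 000010100010110
Gen 1 (rule 195): 111100001100010
Gen 2 (rule 101): 000101100101010
Gen 3 (rule 45): 110111000111110
Gen 4 (rule 126): 111101101100011
Gen 5 (rule 195): 011100100101101
Gen 6 (rule 101): 000100100110111
Gen 7 (rule 45): 110100100101100
Gen 8 (rule 126): 111111111111110
Gen 9 (rule 195): 011111111111110
Gen 10 (rule 101): 000000000000010
Gen 11 (rule 45): 111111111111010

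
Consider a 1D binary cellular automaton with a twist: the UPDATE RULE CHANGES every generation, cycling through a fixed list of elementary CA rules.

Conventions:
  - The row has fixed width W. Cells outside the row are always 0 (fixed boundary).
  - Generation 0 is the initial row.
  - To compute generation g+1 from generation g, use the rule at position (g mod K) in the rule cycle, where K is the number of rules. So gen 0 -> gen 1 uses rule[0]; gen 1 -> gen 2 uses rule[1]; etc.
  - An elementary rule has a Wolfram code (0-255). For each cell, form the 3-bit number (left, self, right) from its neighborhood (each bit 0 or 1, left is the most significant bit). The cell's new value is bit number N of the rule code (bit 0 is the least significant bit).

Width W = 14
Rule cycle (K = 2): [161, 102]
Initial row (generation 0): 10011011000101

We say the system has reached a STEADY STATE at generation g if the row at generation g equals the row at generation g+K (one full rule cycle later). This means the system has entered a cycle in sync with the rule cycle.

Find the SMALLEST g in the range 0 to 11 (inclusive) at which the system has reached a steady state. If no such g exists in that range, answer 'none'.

Gen 0: 10011011000101
Gen 1 (rule 161): 00000100010010
Gen 2 (rule 102): 00001100110110
Gen 3 (rule 161): 11100000001000
Gen 4 (rule 102): 00100000011000
Gen 5 (rule 161): 10001111000011
Gen 6 (rule 102): 10010001000101
Gen 7 (rule 161): 00000100010010
Gen 8 (rule 102): 00001100110110
Gen 9 (rule 161): 11100000001000
Gen 10 (rule 102): 00100000011000
Gen 11 (rule 161): 10001111000011
Gen 12 (rule 102): 10010001000101
Gen 13 (rule 161): 00000100010010

Answer: none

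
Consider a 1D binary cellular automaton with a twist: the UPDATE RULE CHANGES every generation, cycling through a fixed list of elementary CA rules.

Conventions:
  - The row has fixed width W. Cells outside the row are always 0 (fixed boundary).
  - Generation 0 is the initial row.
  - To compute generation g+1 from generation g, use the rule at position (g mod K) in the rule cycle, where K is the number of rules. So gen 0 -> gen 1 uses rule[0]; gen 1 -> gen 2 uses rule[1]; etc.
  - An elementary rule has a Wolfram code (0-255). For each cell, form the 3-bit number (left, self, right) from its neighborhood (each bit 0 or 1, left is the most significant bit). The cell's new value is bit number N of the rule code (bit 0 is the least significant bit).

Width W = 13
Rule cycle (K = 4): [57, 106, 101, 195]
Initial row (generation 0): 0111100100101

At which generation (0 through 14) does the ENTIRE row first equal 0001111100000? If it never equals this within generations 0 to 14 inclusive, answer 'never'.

Answer: never

Derivation:
Gen 0: 0111100100101
Gen 1 (rule 57): 0100010010010
Gen 2 (rule 106): 1000100100100
Gen 3 (rule 101): 1010100100101
Gen 4 (rule 195): 0000001001000
Gen 5 (rule 57): 1111100100111
Gen 6 (rule 106): 1000101001101
Gen 7 (rule 101): 1010111000111
Gen 8 (rule 195): 0000011011011
Gen 9 (rule 57): 1111010110110
Gen 10 (rule 106): 1001101111110
Gen 11 (rule 101): 1000110000010
Gen 12 (rule 195): 0011010111100
Gen 13 (rule 57): 1010101100011
Gen 14 (rule 106): 0101011100111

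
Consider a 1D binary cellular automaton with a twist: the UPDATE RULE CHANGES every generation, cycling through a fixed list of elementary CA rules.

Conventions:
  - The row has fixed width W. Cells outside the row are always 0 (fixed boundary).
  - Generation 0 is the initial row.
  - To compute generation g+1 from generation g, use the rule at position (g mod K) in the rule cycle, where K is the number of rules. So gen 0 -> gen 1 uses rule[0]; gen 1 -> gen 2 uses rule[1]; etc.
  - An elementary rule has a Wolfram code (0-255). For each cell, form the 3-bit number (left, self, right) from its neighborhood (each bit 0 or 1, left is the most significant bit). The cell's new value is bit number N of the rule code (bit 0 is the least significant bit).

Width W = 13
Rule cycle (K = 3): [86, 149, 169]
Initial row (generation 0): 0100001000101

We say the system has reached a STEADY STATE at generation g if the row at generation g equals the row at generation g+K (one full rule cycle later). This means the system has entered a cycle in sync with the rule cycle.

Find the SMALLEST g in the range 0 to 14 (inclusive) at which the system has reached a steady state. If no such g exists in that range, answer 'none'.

Answer: none

Derivation:
Gen 0: 0100001000101
Gen 1 (rule 86): 1110011101101
Gen 2 (rule 149): 0101001000001
Gen 3 (rule 169): 0010000011100
Gen 4 (rule 86): 0111000100110
Gen 5 (rule 149): 0010110110001
Gen 6 (rule 169): 1001101100100
Gen 7 (rule 86): 1110100111110
Gen 8 (rule 149): 0100110011101
Gen 9 (rule 169): 0000100011010
Gen 10 (rule 86): 0001110101011
Gen 11 (rule 149): 1100100101000
Gen 12 (rule 169): 1000000010011
Gen 13 (rule 86): 1100000111101
Gen 14 (rule 149): 0011110011001
Gen 15 (rule 169): 1011100010000
Gen 16 (rule 86): 1000110111000
Gen 17 (rule 149): 1110000010111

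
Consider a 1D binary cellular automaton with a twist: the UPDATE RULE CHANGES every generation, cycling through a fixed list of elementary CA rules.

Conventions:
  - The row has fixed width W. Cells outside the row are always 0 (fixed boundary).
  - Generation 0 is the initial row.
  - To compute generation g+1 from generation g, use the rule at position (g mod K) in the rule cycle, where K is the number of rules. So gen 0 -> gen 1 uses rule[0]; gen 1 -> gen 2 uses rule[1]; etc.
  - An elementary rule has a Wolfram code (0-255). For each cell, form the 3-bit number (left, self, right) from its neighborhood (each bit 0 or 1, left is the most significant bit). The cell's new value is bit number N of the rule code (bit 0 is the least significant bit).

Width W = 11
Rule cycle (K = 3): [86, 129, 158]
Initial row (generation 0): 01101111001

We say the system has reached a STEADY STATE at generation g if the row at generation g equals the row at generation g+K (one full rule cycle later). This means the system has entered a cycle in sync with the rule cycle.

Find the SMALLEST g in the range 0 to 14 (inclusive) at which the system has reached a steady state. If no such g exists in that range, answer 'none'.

Gen 0: 01101111001
Gen 1 (rule 86): 10100001111
Gen 2 (rule 129): 00001100110
Gen 3 (rule 158): 00011011101
Gen 4 (rule 86): 00101000101
Gen 5 (rule 129): 10000010000
Gen 6 (rule 158): 11000111000
Gen 7 (rule 86): 01101001100
Gen 8 (rule 129): 00000000001
Gen 9 (rule 158): 00000000011
Gen 10 (rule 86): 00000000101
Gen 11 (rule 129): 11111110000
Gen 12 (rule 158): 11111101000
Gen 13 (rule 86): 00000101100
Gen 14 (rule 129): 11110000001
Gen 15 (rule 158): 11101000011
Gen 16 (rule 86): 00101100101
Gen 17 (rule 129): 10000000000

Answer: none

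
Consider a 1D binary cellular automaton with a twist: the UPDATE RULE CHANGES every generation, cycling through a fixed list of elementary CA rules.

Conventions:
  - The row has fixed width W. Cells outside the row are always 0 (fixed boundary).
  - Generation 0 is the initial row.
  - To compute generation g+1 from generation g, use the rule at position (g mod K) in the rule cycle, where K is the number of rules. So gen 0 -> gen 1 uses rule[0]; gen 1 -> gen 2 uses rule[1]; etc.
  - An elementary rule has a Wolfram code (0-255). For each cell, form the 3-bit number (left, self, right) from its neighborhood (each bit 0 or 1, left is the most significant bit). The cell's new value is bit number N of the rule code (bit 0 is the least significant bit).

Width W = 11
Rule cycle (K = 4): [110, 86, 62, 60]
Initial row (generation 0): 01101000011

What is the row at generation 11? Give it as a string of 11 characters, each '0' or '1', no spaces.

Answer: 11000011110

Derivation:
Gen 0: 01101000011
Gen 1 (rule 110): 11111000111
Gen 2 (rule 86): 00001101001
Gen 3 (rule 62): 00011011111
Gen 4 (rule 60): 00010110000
Gen 5 (rule 110): 00111110000
Gen 6 (rule 86): 01000011000
Gen 7 (rule 62): 11100110100
Gen 8 (rule 60): 10010101110
Gen 9 (rule 110): 10111111010
Gen 10 (rule 86): 10000001011
Gen 11 (rule 62): 11000011110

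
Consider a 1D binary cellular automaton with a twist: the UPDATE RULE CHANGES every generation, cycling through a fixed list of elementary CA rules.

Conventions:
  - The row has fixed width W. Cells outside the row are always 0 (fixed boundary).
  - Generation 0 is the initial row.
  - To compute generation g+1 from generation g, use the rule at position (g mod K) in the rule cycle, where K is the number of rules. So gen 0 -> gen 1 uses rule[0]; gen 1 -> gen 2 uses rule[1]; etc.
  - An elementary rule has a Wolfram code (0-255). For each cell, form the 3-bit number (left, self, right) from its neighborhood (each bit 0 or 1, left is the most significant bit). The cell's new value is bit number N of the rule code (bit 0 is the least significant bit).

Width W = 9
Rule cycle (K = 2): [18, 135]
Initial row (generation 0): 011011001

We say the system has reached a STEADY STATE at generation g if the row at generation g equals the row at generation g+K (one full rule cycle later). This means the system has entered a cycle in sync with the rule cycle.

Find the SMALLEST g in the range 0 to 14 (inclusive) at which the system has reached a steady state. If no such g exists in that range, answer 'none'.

Answer: 5

Derivation:
Gen 0: 011011001
Gen 1 (rule 18): 100000110
Gen 2 (rule 135): 101111000
Gen 3 (rule 18): 000000100
Gen 4 (rule 135): 111111101
Gen 5 (rule 18): 000000000
Gen 6 (rule 135): 111111111
Gen 7 (rule 18): 000000000
Gen 8 (rule 135): 111111111
Gen 9 (rule 18): 000000000
Gen 10 (rule 135): 111111111
Gen 11 (rule 18): 000000000
Gen 12 (rule 135): 111111111
Gen 13 (rule 18): 000000000
Gen 14 (rule 135): 111111111
Gen 15 (rule 18): 000000000
Gen 16 (rule 135): 111111111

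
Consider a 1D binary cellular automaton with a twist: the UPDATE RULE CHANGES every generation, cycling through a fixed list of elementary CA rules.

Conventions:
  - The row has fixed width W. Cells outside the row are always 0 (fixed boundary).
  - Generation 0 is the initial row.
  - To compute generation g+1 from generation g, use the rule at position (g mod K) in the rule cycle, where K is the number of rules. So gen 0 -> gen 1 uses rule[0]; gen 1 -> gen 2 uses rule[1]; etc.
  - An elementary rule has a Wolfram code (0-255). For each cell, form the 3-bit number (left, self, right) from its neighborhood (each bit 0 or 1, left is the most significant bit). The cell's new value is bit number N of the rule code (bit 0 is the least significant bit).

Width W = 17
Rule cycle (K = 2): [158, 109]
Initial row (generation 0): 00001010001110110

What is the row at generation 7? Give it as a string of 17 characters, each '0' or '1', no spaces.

Gen 0: 00001010001110110
Gen 1 (rule 158): 00011011011100101
Gen 2 (rule 109): 11011111110100111
Gen 3 (rule 158): 10011111100111110
Gen 4 (rule 109): 10010000100100010
Gen 5 (rule 158): 11111001111110111
Gen 6 (rule 109): 10001001000011101
Gen 7 (rule 158): 11011111100111001

Answer: 11011111100111001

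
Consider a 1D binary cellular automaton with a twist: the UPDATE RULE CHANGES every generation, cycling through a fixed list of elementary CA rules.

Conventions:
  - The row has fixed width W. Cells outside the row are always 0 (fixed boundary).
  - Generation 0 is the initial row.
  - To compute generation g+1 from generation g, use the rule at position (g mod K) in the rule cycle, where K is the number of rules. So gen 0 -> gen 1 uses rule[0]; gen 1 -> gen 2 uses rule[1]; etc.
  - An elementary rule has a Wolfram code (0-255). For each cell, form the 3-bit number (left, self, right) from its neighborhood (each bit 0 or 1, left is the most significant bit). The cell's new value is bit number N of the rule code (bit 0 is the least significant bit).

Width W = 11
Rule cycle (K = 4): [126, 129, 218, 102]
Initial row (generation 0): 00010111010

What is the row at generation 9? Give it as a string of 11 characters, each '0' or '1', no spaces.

Answer: 00111011100

Derivation:
Gen 0: 00010111010
Gen 1 (rule 126): 00111101111
Gen 2 (rule 129): 10011000110
Gen 3 (rule 218): 01111101111
Gen 4 (rule 102): 10000110001
Gen 5 (rule 126): 11001111011
Gen 6 (rule 129): 00000110000
Gen 7 (rule 218): 00001111000
Gen 8 (rule 102): 00010001000
Gen 9 (rule 126): 00111011100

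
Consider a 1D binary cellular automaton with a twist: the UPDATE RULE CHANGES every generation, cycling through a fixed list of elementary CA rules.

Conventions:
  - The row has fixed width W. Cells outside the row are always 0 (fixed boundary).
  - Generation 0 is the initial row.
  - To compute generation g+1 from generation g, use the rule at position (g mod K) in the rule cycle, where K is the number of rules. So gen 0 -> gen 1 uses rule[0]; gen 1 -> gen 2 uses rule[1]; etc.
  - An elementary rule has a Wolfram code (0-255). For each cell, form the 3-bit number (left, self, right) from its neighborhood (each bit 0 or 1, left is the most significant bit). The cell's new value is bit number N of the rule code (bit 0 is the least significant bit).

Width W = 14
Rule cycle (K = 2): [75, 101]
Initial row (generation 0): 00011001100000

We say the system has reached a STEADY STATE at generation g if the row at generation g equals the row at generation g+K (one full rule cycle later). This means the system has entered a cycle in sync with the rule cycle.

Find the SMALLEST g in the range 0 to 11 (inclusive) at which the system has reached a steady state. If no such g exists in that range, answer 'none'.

Gen 0: 00011001100000
Gen 1 (rule 75): 11111011101111
Gen 2 (rule 101): 00001100110001
Gen 3 (rule 75): 11111101110110
Gen 4 (rule 101): 00000110011010
Gen 5 (rule 75): 11111110111000
Gen 6 (rule 101): 00000011001011
Gen 7 (rule 75): 11111111010011
Gen 8 (rule 101): 00000001110001
Gen 9 (rule 75): 11111111010110
Gen 10 (rule 101): 00000001111010
Gen 11 (rule 75): 11111111001000
Gen 12 (rule 101): 00000001001011
Gen 13 (rule 75): 11111110010011

Answer: none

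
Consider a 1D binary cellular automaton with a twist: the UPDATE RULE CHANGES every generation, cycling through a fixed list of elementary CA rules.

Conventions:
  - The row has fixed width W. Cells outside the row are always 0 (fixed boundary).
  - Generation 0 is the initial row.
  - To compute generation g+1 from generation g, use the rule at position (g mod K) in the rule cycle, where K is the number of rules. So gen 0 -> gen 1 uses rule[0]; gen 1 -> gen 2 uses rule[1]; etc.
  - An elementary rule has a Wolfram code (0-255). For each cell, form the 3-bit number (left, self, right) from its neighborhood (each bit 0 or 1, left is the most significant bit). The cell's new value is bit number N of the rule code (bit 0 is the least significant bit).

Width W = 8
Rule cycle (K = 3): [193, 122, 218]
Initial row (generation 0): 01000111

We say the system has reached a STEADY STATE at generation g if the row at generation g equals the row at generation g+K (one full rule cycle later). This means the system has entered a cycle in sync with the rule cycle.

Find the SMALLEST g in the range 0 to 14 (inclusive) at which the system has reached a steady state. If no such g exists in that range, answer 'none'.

Gen 0: 01000111
Gen 1 (rule 193): 00010011
Gen 2 (rule 122): 00101111
Gen 3 (rule 218): 01001111
Gen 4 (rule 193): 00000111
Gen 5 (rule 122): 00001101
Gen 6 (rule 218): 00011100
Gen 7 (rule 193): 11001101
Gen 8 (rule 122): 11111110
Gen 9 (rule 218): 11111111
Gen 10 (rule 193): 01111111
Gen 11 (rule 122): 11000001
Gen 12 (rule 218): 11100010
Gen 13 (rule 193): 01101000
Gen 14 (rule 122): 11110100
Gen 15 (rule 218): 11110010
Gen 16 (rule 193): 01110000
Gen 17 (rule 122): 11011000

Answer: none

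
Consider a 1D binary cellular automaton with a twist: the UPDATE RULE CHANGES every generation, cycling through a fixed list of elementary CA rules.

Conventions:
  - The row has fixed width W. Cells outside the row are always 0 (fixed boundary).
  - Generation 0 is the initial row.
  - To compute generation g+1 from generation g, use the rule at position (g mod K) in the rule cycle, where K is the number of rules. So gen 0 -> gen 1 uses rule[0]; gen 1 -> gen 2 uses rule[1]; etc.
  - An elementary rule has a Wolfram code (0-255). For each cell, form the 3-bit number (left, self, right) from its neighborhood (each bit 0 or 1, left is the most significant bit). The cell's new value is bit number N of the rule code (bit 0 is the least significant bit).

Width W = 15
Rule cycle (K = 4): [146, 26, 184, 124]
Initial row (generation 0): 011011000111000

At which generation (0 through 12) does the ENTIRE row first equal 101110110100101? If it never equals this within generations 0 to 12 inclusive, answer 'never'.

Answer: 6

Derivation:
Gen 0: 011011000111000
Gen 1 (rule 146): 100000101010100
Gen 2 (rule 26): 010001000000010
Gen 3 (rule 184): 001000100000001
Gen 4 (rule 124): 001100110000001
Gen 5 (rule 146): 010011001000010
Gen 6 (rule 26): 101110110100101
Gen 7 (rule 184): 011101101010010
Gen 8 (rule 124): 010111111111011
Gen 9 (rule 146): 100011111110000
Gen 10 (rule 26): 010110000001000
Gen 11 (rule 184): 001101000000100
Gen 12 (rule 124): 001111100000110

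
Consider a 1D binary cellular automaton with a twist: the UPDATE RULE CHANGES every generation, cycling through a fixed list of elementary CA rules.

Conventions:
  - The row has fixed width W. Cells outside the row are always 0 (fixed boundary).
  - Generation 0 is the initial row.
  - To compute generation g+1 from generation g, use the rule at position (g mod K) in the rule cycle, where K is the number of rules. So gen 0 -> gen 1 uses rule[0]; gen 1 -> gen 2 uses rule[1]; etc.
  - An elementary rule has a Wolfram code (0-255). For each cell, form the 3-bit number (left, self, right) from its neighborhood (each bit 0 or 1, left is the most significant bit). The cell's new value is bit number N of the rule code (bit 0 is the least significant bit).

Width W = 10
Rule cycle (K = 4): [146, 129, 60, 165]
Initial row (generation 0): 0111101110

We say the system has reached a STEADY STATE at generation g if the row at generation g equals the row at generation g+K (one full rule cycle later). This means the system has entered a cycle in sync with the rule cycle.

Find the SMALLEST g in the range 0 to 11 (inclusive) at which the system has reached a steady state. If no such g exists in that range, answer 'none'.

Answer: none

Derivation:
Gen 0: 0111101110
Gen 1 (rule 146): 1011000101
Gen 2 (rule 129): 0000010000
Gen 3 (rule 60): 0000011000
Gen 4 (rule 165): 1111000011
Gen 5 (rule 146): 0110100100
Gen 6 (rule 129): 0000000001
Gen 7 (rule 60): 0000000001
Gen 8 (rule 165): 1111111101
Gen 9 (rule 146): 0111111000
Gen 10 (rule 129): 0011110011
Gen 11 (rule 60): 0010001010
Gen 12 (rule 165): 1010101110
Gen 13 (rule 146): 0000000101
Gen 14 (rule 129): 1111110000
Gen 15 (rule 60): 1000001000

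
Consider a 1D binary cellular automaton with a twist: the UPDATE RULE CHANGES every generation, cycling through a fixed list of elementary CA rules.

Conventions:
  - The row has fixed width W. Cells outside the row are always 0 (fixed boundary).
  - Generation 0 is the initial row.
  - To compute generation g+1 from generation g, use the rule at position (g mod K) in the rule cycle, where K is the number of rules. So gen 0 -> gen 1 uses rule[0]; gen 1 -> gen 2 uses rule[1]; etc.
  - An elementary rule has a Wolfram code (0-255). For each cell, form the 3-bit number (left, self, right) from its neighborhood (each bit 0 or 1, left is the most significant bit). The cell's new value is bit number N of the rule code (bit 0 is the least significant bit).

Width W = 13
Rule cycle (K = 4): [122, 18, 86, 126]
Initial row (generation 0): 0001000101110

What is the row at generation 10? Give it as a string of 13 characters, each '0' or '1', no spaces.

Answer: 0101000001000

Derivation:
Gen 0: 0001000101110
Gen 1 (rule 122): 0010101011011
Gen 2 (rule 18): 0100000000000
Gen 3 (rule 86): 1110000000000
Gen 4 (rule 126): 1011000000000
Gen 5 (rule 122): 0111100000000
Gen 6 (rule 18): 1000010000000
Gen 7 (rule 86): 1100111000000
Gen 8 (rule 126): 1111101100000
Gen 9 (rule 122): 1000111110000
Gen 10 (rule 18): 0101000001000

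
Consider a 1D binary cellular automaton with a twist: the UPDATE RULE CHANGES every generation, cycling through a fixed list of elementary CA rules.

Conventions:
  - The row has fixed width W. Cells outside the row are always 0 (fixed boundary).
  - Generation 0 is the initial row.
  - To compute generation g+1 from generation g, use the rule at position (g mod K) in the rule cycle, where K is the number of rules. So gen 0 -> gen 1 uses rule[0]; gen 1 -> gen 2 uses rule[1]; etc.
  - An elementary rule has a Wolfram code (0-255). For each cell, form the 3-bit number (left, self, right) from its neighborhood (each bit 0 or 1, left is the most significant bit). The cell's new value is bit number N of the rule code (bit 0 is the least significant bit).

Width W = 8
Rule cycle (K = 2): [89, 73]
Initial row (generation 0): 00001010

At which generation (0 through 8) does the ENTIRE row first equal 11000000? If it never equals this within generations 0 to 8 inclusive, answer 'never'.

Gen 0: 00001010
Gen 1 (rule 89): 11100001
Gen 2 (rule 73): 10101100
Gen 3 (rule 89): 00001111
Gen 4 (rule 73): 11101001
Gen 5 (rule 89): 10100100
Gen 6 (rule 73): 00000001
Gen 7 (rule 89): 11111100
Gen 8 (rule 73): 10000101

Answer: never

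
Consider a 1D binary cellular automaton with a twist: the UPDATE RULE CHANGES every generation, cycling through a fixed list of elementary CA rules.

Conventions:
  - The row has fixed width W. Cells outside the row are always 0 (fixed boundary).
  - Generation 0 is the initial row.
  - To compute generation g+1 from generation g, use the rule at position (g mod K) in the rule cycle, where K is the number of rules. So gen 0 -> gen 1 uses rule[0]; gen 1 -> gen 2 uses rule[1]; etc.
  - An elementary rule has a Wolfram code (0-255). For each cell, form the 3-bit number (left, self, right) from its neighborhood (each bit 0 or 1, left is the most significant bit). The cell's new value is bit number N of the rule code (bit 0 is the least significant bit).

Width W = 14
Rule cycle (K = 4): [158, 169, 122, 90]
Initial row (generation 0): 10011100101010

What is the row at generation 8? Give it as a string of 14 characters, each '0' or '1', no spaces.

Gen 0: 10011100101010
Gen 1 (rule 158): 11111011101011
Gen 2 (rule 169): 11110111010110
Gen 3 (rule 122): 10011101101111
Gen 4 (rule 90): 01110101101001
Gen 5 (rule 158): 11100101001111
Gen 6 (rule 169): 11000010001110
Gen 7 (rule 122): 11100101011011
Gen 8 (rule 90): 10111000011011

Answer: 10111000011011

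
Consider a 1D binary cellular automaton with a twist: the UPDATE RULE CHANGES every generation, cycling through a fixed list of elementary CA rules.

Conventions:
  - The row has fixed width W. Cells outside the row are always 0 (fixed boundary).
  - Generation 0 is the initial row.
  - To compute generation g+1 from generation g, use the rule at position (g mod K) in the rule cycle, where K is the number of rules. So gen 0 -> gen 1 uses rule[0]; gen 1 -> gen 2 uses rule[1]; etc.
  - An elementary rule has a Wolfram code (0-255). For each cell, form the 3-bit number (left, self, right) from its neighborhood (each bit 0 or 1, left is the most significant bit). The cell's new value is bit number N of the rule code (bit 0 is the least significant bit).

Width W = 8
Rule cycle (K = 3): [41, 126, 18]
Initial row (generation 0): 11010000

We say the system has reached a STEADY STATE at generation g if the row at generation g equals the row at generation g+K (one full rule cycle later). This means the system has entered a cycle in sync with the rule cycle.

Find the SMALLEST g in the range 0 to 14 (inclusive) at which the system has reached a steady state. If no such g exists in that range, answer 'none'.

Answer: 6

Derivation:
Gen 0: 11010000
Gen 1 (rule 41): 10100111
Gen 2 (rule 126): 11111101
Gen 3 (rule 18): 00000000
Gen 4 (rule 41): 11111111
Gen 5 (rule 126): 10000001
Gen 6 (rule 18): 01000010
Gen 7 (rule 41): 00011000
Gen 8 (rule 126): 00111100
Gen 9 (rule 18): 01000010
Gen 10 (rule 41): 00011000
Gen 11 (rule 126): 00111100
Gen 12 (rule 18): 01000010
Gen 13 (rule 41): 00011000
Gen 14 (rule 126): 00111100
Gen 15 (rule 18): 01000010
Gen 16 (rule 41): 00011000
Gen 17 (rule 126): 00111100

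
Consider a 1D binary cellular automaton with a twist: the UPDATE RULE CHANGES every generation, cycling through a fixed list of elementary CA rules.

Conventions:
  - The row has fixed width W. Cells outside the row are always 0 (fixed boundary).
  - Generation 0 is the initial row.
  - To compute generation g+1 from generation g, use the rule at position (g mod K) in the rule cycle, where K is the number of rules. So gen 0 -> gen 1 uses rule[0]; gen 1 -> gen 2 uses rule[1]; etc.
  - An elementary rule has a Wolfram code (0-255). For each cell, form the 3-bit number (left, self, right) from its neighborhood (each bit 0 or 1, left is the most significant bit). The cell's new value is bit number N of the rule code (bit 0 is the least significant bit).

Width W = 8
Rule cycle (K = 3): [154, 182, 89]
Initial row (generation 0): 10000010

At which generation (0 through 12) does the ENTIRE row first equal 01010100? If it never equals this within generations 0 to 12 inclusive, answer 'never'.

Answer: never

Derivation:
Gen 0: 10000010
Gen 1 (rule 154): 01000101
Gen 2 (rule 182): 11101111
Gen 3 (rule 89): 10101001
Gen 4 (rule 154): 00000110
Gen 5 (rule 182): 00001001
Gen 6 (rule 89): 11100100
Gen 7 (rule 154): 11011010
Gen 8 (rule 182): 00100111
Gen 9 (rule 89): 10010101
Gen 10 (rule 154): 01100000
Gen 11 (rule 182): 10010000
Gen 12 (rule 89): 01001111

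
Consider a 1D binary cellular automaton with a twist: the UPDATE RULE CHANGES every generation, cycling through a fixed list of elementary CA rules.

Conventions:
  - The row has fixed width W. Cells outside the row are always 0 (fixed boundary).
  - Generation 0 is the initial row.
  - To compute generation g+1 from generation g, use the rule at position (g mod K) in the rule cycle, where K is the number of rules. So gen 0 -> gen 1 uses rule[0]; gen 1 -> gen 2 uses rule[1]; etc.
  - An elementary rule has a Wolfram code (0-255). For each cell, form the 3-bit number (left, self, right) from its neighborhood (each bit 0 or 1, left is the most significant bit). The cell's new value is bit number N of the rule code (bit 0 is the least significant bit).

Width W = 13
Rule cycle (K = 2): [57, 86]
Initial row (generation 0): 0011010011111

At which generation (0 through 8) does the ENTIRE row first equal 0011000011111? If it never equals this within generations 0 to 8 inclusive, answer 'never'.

Gen 0: 0011010011111
Gen 1 (rule 57): 1010101010000
Gen 2 (rule 86): 1010101011000
Gen 3 (rule 57): 0101010110111
Gen 4 (rule 86): 1101010010001
Gen 5 (rule 57): 1010101001100
Gen 6 (rule 86): 1010101110110
Gen 7 (rule 57): 0101011001101
Gen 8 (rule 86): 1101001110101

Answer: never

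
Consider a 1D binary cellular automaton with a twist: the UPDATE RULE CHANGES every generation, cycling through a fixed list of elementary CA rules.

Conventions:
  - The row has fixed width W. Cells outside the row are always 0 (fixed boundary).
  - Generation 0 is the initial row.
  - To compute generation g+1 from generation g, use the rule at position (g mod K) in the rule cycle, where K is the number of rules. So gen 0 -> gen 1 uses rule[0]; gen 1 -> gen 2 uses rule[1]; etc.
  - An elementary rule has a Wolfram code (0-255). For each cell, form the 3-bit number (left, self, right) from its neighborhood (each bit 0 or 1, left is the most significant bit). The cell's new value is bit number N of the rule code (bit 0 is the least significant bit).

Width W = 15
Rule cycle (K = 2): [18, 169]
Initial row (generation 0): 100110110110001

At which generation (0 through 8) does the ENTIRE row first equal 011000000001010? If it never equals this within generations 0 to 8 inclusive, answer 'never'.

Gen 0: 100110110110001
Gen 1 (rule 18): 011000000001010
Gen 2 (rule 169): 010011111100100
Gen 3 (rule 18): 101100000011010
Gen 4 (rule 169): 011001111010100
Gen 5 (rule 18): 100110000000010
Gen 6 (rule 169): 000100111111000
Gen 7 (rule 18): 001011000000100
Gen 8 (rule 169): 100110011110001

Answer: 1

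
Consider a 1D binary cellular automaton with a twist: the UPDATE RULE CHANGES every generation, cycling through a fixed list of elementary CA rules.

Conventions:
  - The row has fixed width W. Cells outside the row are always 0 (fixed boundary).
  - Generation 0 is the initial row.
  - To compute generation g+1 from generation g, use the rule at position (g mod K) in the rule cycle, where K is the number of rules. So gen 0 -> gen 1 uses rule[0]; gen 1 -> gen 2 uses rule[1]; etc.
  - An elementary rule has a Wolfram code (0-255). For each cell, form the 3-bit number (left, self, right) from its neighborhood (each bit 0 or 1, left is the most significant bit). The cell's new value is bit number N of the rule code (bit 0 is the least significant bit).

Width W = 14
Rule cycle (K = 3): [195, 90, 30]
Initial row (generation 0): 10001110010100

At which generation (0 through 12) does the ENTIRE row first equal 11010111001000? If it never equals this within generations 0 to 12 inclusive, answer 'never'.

Answer: 8

Derivation:
Gen 0: 10001110010100
Gen 1 (rule 195): 00110110100001
Gen 2 (rule 90): 01110110010010
Gen 3 (rule 30): 11000101111111
Gen 4 (rule 195): 01011000111111
Gen 5 (rule 90): 10011101100001
Gen 6 (rule 30): 11110001010011
Gen 7 (rule 195): 01110110000101
Gen 8 (rule 90): 11010111001000
Gen 9 (rule 30): 10010100111100
Gen 10 (rule 195): 00100001011101
Gen 11 (rule 90): 01010010010100
Gen 12 (rule 30): 11011111110110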